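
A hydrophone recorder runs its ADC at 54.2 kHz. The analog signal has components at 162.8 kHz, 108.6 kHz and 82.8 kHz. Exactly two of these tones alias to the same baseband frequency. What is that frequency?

0.2 kHz

fs/2 = 27.1 kHz.
162.8 kHz mod fs = 0.2 kHz.
0.2 kHz ≤ fs/2 = 27.1 kHz, appears at 0.2 kHz.
108.6 kHz mod fs = 0.2 kHz.
0.2 kHz ≤ fs/2 = 27.1 kHz, appears at 0.2 kHz.
82.8 kHz mod fs = 28.6 kHz.
28.6 kHz > fs/2 = 27.1 kHz, folds to fs − 28.6 kHz = 25.6 kHz.
108.6 kHz and 162.8 kHz both map to 0.2 kHz.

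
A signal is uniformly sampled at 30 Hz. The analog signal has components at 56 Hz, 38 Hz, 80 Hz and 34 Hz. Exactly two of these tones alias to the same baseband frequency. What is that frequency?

fs/2 = 15 Hz.
56 Hz mod fs = 26 Hz.
26 Hz > fs/2 = 15 Hz, folds to fs − 26 Hz = 4 Hz.
38 Hz mod fs = 8 Hz.
8 Hz ≤ fs/2 = 15 Hz, appears at 8 Hz.
80 Hz mod fs = 20 Hz.
20 Hz > fs/2 = 15 Hz, folds to fs − 20 Hz = 10 Hz.
34 Hz mod fs = 4 Hz.
4 Hz ≤ fs/2 = 15 Hz, appears at 4 Hz.
34 Hz and 56 Hz both map to 4 Hz.

4 Hz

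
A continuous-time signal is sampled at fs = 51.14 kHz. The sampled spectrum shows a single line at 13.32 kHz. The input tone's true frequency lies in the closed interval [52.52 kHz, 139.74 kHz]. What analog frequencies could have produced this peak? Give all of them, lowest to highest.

64.46 kHz, 88.96 kHz, 115.6 kHz

Frequencies that alias to 13.32 kHz are k·fs ± 13.32 kHz for integer k ≥ 0.
k=0: 13.32 kHz.
k=1: 37.82 kHz, 64.46 kHz.
k=2: 88.96 kHz, 115.6 kHz.
k=3: 140.1 kHz, 166.74 kHz.
Within [52.52 kHz, 139.74 kHz]: 64.46 kHz, 88.96 kHz, 115.6 kHz.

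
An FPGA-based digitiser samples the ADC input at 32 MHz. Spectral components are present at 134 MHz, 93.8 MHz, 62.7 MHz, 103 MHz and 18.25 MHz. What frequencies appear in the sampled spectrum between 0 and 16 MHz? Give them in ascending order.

1.3 MHz, 2.2 MHz, 6 MHz, 7 MHz, 13.75 MHz

fs/2 = 16 MHz.
134 MHz mod fs = 6 MHz.
6 MHz ≤ fs/2 = 16 MHz, appears at 6 MHz.
93.8 MHz mod fs = 29.8 MHz.
29.8 MHz > fs/2 = 16 MHz, folds to fs − 29.8 MHz = 2.2 MHz.
62.7 MHz mod fs = 30.7 MHz.
30.7 MHz > fs/2 = 16 MHz, folds to fs − 30.7 MHz = 1.3 MHz.
103 MHz mod fs = 7 MHz.
7 MHz ≤ fs/2 = 16 MHz, appears at 7 MHz.
18.25 MHz > fs/2 = 16 MHz, folds to fs − 18.25 MHz = 13.75 MHz.
Distinct values: {1.3 MHz, 2.2 MHz, 6 MHz, 7 MHz, 13.75 MHz}.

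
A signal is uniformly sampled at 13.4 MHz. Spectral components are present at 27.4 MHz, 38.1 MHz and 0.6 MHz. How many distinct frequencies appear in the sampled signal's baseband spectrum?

fs/2 = 6.7 MHz.
27.4 MHz mod fs = 0.6 MHz.
0.6 MHz ≤ fs/2 = 6.7 MHz, appears at 0.6 MHz.
38.1 MHz mod fs = 11.3 MHz.
11.3 MHz > fs/2 = 6.7 MHz, folds to fs − 11.3 MHz = 2.1 MHz.
0.6 MHz ≤ fs/2 = 6.7 MHz, passes unchanged.
Distinct values: {0.6 MHz, 2.1 MHz} → 2.

2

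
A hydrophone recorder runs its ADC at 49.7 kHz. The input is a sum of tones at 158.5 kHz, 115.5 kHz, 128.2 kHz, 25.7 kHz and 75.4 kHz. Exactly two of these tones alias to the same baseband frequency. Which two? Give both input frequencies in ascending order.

25.7 kHz, 75.4 kHz

fs/2 = 24.85 kHz.
158.5 kHz mod fs = 9.4 kHz.
9.4 kHz ≤ fs/2 = 24.85 kHz, appears at 9.4 kHz.
115.5 kHz mod fs = 16.1 kHz.
16.1 kHz ≤ fs/2 = 24.85 kHz, appears at 16.1 kHz.
128.2 kHz mod fs = 28.8 kHz.
28.8 kHz > fs/2 = 24.85 kHz, folds to fs − 28.8 kHz = 20.9 kHz.
25.7 kHz > fs/2 = 24.85 kHz, folds to fs − 25.7 kHz = 24 kHz.
75.4 kHz mod fs = 25.7 kHz.
25.7 kHz > fs/2 = 24.85 kHz, folds to fs − 25.7 kHz = 24 kHz.
25.7 kHz and 75.4 kHz both map to 24 kHz.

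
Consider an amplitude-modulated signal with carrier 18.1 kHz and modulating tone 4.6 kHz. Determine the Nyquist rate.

AM sidebands sit at fc ± fm = 13.5 kHz and 22.7 kHz.
Highest-frequency component: 22.7 kHz.
Nyquist rate = 2 × 22.7 kHz = 45.4 kHz.

45.4 kHz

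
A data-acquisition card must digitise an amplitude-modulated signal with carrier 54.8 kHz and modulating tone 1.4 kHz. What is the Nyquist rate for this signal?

AM sidebands sit at fc ± fm = 53.4 kHz and 56.2 kHz.
Highest-frequency component: 56.2 kHz.
Nyquist rate = 2 × 56.2 kHz = 112.4 kHz.

112.4 kHz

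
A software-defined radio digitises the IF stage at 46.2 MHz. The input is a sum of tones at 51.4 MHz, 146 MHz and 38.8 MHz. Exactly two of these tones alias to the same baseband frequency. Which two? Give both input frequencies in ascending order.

fs/2 = 23.1 MHz.
51.4 MHz mod fs = 5.2 MHz.
5.2 MHz ≤ fs/2 = 23.1 MHz, appears at 5.2 MHz.
146 MHz mod fs = 7.4 MHz.
7.4 MHz ≤ fs/2 = 23.1 MHz, appears at 7.4 MHz.
38.8 MHz > fs/2 = 23.1 MHz, folds to fs − 38.8 MHz = 7.4 MHz.
38.8 MHz and 146 MHz both map to 7.4 MHz.

38.8 MHz, 146 MHz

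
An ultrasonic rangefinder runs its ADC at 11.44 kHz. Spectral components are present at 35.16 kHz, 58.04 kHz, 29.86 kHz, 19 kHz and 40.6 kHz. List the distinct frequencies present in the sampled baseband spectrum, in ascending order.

fs/2 = 5.72 kHz.
35.16 kHz mod fs = 0.84 kHz.
0.84 kHz ≤ fs/2 = 5.72 kHz, appears at 0.84 kHz.
58.04 kHz mod fs = 0.84 kHz.
0.84 kHz ≤ fs/2 = 5.72 kHz, appears at 0.84 kHz.
29.86 kHz mod fs = 6.98 kHz.
6.98 kHz > fs/2 = 5.72 kHz, folds to fs − 6.98 kHz = 4.46 kHz.
19 kHz mod fs = 7.56 kHz.
7.56 kHz > fs/2 = 5.72 kHz, folds to fs − 7.56 kHz = 3.88 kHz.
40.6 kHz mod fs = 6.28 kHz.
6.28 kHz > fs/2 = 5.72 kHz, folds to fs − 6.28 kHz = 5.16 kHz.
Distinct values: {0.84 kHz, 3.88 kHz, 4.46 kHz, 5.16 kHz}.

0.84 kHz, 3.88 kHz, 4.46 kHz, 5.16 kHz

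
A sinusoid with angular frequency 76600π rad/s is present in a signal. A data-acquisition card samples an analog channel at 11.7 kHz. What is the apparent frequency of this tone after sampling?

3.2 kHz

ω = 76600π rad/s → f = ω/(2π) = 38300 Hz = 38.3 kHz.
38.3 kHz mod fs = 3.2 kHz.
3.2 kHz ≤ fs/2 = 5.85 kHz, appears at 3.2 kHz.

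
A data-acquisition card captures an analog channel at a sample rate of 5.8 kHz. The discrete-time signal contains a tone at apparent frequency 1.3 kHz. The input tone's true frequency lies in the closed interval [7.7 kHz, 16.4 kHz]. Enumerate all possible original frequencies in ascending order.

10.3 kHz, 12.9 kHz, 16.1 kHz

Frequencies that alias to 1.3 kHz are k·fs ± 1.3 kHz for integer k ≥ 0.
k=0: 1.3 kHz.
k=1: 4.5 kHz, 7.1 kHz.
k=2: 10.3 kHz, 12.9 kHz.
k=3: 16.1 kHz, 18.7 kHz.
k=4: 21.9 kHz, 24.5 kHz.
Within [7.7 kHz, 16.4 kHz]: 10.3 kHz, 12.9 kHz, 16.1 kHz.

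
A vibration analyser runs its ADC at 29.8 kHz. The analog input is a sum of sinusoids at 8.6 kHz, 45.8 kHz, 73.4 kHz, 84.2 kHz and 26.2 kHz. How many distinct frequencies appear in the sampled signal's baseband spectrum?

4

fs/2 = 14.9 kHz.
8.6 kHz ≤ fs/2 = 14.9 kHz, passes unchanged.
45.8 kHz mod fs = 16 kHz.
16 kHz > fs/2 = 14.9 kHz, folds to fs − 16 kHz = 13.8 kHz.
73.4 kHz mod fs = 13.8 kHz.
13.8 kHz ≤ fs/2 = 14.9 kHz, appears at 13.8 kHz.
84.2 kHz mod fs = 24.6 kHz.
24.6 kHz > fs/2 = 14.9 kHz, folds to fs − 24.6 kHz = 5.2 kHz.
26.2 kHz > fs/2 = 14.9 kHz, folds to fs − 26.2 kHz = 3.6 kHz.
Distinct values: {3.6 kHz, 5.2 kHz, 8.6 kHz, 13.8 kHz} → 4.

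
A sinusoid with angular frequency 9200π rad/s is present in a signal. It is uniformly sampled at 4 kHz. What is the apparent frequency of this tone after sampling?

0.6 kHz

ω = 9200π rad/s → f = ω/(2π) = 4600 Hz = 4.6 kHz.
4.6 kHz mod fs = 0.6 kHz.
0.6 kHz ≤ fs/2 = 2 kHz, appears at 0.6 kHz.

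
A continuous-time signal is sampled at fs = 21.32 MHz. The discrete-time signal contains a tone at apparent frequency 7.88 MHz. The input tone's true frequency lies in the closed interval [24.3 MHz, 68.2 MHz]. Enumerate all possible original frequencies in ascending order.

Frequencies that alias to 7.88 MHz are k·fs ± 7.88 MHz for integer k ≥ 0.
k=0: 7.88 MHz.
k=1: 13.44 MHz, 29.2 MHz.
k=2: 34.76 MHz, 50.52 MHz.
k=3: 56.08 MHz, 71.84 MHz.
k=4: 77.4 MHz, 93.16 MHz.
Within [24.3 MHz, 68.2 MHz]: 29.2 MHz, 34.76 MHz, 50.52 MHz, 56.08 MHz.

29.2 MHz, 34.76 MHz, 50.52 MHz, 56.08 MHz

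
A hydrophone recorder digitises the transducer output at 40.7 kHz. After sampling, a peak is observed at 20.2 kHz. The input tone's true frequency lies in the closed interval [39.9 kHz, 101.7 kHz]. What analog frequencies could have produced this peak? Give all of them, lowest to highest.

Frequencies that alias to 20.2 kHz are k·fs ± 20.2 kHz for integer k ≥ 0.
k=0: 20.2 kHz.
k=1: 20.5 kHz, 60.9 kHz.
k=2: 61.2 kHz, 101.6 kHz.
k=3: 101.9 kHz, 142.3 kHz.
Within [39.9 kHz, 101.7 kHz]: 60.9 kHz, 61.2 kHz, 101.6 kHz.

60.9 kHz, 61.2 kHz, 101.6 kHz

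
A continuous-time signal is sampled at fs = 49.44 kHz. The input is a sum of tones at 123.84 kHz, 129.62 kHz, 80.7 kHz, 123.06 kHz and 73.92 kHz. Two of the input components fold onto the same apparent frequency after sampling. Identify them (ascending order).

73.92 kHz, 123.84 kHz

fs/2 = 24.72 kHz.
123.84 kHz mod fs = 24.96 kHz.
24.96 kHz > fs/2 = 24.72 kHz, folds to fs − 24.96 kHz = 24.48 kHz.
129.62 kHz mod fs = 30.74 kHz.
30.74 kHz > fs/2 = 24.72 kHz, folds to fs − 30.74 kHz = 18.7 kHz.
80.7 kHz mod fs = 31.26 kHz.
31.26 kHz > fs/2 = 24.72 kHz, folds to fs − 31.26 kHz = 18.18 kHz.
123.06 kHz mod fs = 24.18 kHz.
24.18 kHz ≤ fs/2 = 24.72 kHz, appears at 24.18 kHz.
73.92 kHz mod fs = 24.48 kHz.
24.48 kHz ≤ fs/2 = 24.72 kHz, appears at 24.48 kHz.
73.92 kHz and 123.84 kHz both map to 24.48 kHz.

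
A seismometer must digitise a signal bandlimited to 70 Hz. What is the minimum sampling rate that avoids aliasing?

140 Hz

Nyquist rate = 2 × 70 Hz = 140 Hz.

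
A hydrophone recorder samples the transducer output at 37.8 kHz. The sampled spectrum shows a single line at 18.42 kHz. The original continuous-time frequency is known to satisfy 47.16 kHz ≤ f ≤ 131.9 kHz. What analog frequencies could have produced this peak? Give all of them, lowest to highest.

Frequencies that alias to 18.42 kHz are k·fs ± 18.42 kHz for integer k ≥ 0.
k=0: 18.42 kHz.
k=1: 19.38 kHz, 56.22 kHz.
k=2: 57.18 kHz, 94.02 kHz.
k=3: 94.98 kHz, 131.82 kHz.
k=4: 132.78 kHz, 169.62 kHz.
Within [47.16 kHz, 131.9 kHz]: 56.22 kHz, 57.18 kHz, 94.02 kHz, 94.98 kHz, 131.82 kHz.

56.22 kHz, 57.18 kHz, 94.02 kHz, 94.98 kHz, 131.82 kHz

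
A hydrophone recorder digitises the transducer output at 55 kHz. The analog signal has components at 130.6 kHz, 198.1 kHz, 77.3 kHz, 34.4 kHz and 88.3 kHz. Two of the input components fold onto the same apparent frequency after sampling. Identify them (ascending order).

fs/2 = 27.5 kHz.
130.6 kHz mod fs = 20.6 kHz.
20.6 kHz ≤ fs/2 = 27.5 kHz, appears at 20.6 kHz.
198.1 kHz mod fs = 33.1 kHz.
33.1 kHz > fs/2 = 27.5 kHz, folds to fs − 33.1 kHz = 21.9 kHz.
77.3 kHz mod fs = 22.3 kHz.
22.3 kHz ≤ fs/2 = 27.5 kHz, appears at 22.3 kHz.
34.4 kHz > fs/2 = 27.5 kHz, folds to fs − 34.4 kHz = 20.6 kHz.
88.3 kHz mod fs = 33.3 kHz.
33.3 kHz > fs/2 = 27.5 kHz, folds to fs − 33.3 kHz = 21.7 kHz.
34.4 kHz and 130.6 kHz both map to 20.6 kHz.

34.4 kHz, 130.6 kHz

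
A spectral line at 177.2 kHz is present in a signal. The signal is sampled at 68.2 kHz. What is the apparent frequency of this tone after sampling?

27.4 kHz

177.2 kHz mod fs = 40.8 kHz.
40.8 kHz > fs/2 = 34.1 kHz, folds to fs − 40.8 kHz = 27.4 kHz.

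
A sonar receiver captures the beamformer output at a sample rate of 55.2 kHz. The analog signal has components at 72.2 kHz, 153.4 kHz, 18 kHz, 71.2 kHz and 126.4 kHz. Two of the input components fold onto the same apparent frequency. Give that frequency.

fs/2 = 27.6 kHz.
72.2 kHz mod fs = 17 kHz.
17 kHz ≤ fs/2 = 27.6 kHz, appears at 17 kHz.
153.4 kHz mod fs = 43 kHz.
43 kHz > fs/2 = 27.6 kHz, folds to fs − 43 kHz = 12.2 kHz.
18 kHz ≤ fs/2 = 27.6 kHz, passes unchanged.
71.2 kHz mod fs = 16 kHz.
16 kHz ≤ fs/2 = 27.6 kHz, appears at 16 kHz.
126.4 kHz mod fs = 16 kHz.
16 kHz ≤ fs/2 = 27.6 kHz, appears at 16 kHz.
71.2 kHz and 126.4 kHz both map to 16 kHz.

16 kHz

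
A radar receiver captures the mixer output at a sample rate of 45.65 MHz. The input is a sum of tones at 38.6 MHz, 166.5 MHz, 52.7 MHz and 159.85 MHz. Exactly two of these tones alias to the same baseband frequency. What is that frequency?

7.05 MHz

fs/2 = 22.825 MHz.
38.6 MHz > fs/2 = 22.825 MHz, folds to fs − 38.6 MHz = 7.05 MHz.
166.5 MHz mod fs = 29.55 MHz.
29.55 MHz > fs/2 = 22.825 MHz, folds to fs − 29.55 MHz = 16.1 MHz.
52.7 MHz mod fs = 7.05 MHz.
7.05 MHz ≤ fs/2 = 22.825 MHz, appears at 7.05 MHz.
159.85 MHz mod fs = 22.9 MHz.
22.9 MHz > fs/2 = 22.825 MHz, folds to fs − 22.9 MHz = 22.75 MHz.
38.6 MHz and 52.7 MHz both map to 7.05 MHz.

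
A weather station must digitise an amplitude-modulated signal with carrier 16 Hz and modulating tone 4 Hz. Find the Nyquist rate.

40 Hz

AM sidebands sit at fc ± fm = 12 Hz and 20 Hz.
Highest-frequency component: 20 Hz.
Nyquist rate = 2 × 20 Hz = 40 Hz.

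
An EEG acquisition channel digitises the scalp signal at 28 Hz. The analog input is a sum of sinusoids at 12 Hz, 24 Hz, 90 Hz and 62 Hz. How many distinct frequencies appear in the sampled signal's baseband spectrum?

3

fs/2 = 14 Hz.
12 Hz ≤ fs/2 = 14 Hz, passes unchanged.
24 Hz > fs/2 = 14 Hz, folds to fs − 24 Hz = 4 Hz.
90 Hz mod fs = 6 Hz.
6 Hz ≤ fs/2 = 14 Hz, appears at 6 Hz.
62 Hz mod fs = 6 Hz.
6 Hz ≤ fs/2 = 14 Hz, appears at 6 Hz.
Distinct values: {4 Hz, 6 Hz, 12 Hz} → 3.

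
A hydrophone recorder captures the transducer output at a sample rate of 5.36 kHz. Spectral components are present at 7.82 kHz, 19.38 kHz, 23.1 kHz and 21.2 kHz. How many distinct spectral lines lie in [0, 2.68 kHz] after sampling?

fs/2 = 2.68 kHz.
7.82 kHz mod fs = 2.46 kHz.
2.46 kHz ≤ fs/2 = 2.68 kHz, appears at 2.46 kHz.
19.38 kHz mod fs = 3.3 kHz.
3.3 kHz > fs/2 = 2.68 kHz, folds to fs − 3.3 kHz = 2.06 kHz.
23.1 kHz mod fs = 1.66 kHz.
1.66 kHz ≤ fs/2 = 2.68 kHz, appears at 1.66 kHz.
21.2 kHz mod fs = 5.12 kHz.
5.12 kHz > fs/2 = 2.68 kHz, folds to fs − 5.12 kHz = 0.24 kHz.
Distinct values: {0.24 kHz, 1.66 kHz, 2.06 kHz, 2.46 kHz} → 4.

4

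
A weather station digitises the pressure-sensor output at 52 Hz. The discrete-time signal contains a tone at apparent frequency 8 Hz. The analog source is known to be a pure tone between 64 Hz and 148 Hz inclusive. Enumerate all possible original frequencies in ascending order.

Frequencies that alias to 8 Hz are k·fs ± 8 Hz for integer k ≥ 0.
k=0: 8 Hz.
k=1: 44 Hz, 60 Hz.
k=2: 96 Hz, 112 Hz.
k=3: 148 Hz, 164 Hz.
k=4: 200 Hz, 216 Hz.
Within [64 Hz, 148 Hz]: 96 Hz, 112 Hz, 148 Hz.

96 Hz, 112 Hz, 148 Hz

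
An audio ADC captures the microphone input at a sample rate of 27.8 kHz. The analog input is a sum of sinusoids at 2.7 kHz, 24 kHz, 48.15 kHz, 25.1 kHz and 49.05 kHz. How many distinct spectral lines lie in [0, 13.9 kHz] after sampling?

4

fs/2 = 13.9 kHz.
2.7 kHz ≤ fs/2 = 13.9 kHz, passes unchanged.
24 kHz > fs/2 = 13.9 kHz, folds to fs − 24 kHz = 3.8 kHz.
48.15 kHz mod fs = 20.35 kHz.
20.35 kHz > fs/2 = 13.9 kHz, folds to fs − 20.35 kHz = 7.45 kHz.
25.1 kHz > fs/2 = 13.9 kHz, folds to fs − 25.1 kHz = 2.7 kHz.
49.05 kHz mod fs = 21.25 kHz.
21.25 kHz > fs/2 = 13.9 kHz, folds to fs − 21.25 kHz = 6.55 kHz.
Distinct values: {2.7 kHz, 3.8 kHz, 6.55 kHz, 7.45 kHz} → 4.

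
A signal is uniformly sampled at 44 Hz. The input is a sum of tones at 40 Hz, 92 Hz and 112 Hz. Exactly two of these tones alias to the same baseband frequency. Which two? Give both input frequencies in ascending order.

40 Hz, 92 Hz

fs/2 = 22 Hz.
40 Hz > fs/2 = 22 Hz, folds to fs − 40 Hz = 4 Hz.
92 Hz mod fs = 4 Hz.
4 Hz ≤ fs/2 = 22 Hz, appears at 4 Hz.
112 Hz mod fs = 24 Hz.
24 Hz > fs/2 = 22 Hz, folds to fs − 24 Hz = 20 Hz.
40 Hz and 92 Hz both map to 4 Hz.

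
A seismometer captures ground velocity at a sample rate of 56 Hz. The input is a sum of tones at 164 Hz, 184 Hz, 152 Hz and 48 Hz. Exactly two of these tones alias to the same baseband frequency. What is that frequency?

fs/2 = 28 Hz.
164 Hz mod fs = 52 Hz.
52 Hz > fs/2 = 28 Hz, folds to fs − 52 Hz = 4 Hz.
184 Hz mod fs = 16 Hz.
16 Hz ≤ fs/2 = 28 Hz, appears at 16 Hz.
152 Hz mod fs = 40 Hz.
40 Hz > fs/2 = 28 Hz, folds to fs − 40 Hz = 16 Hz.
48 Hz > fs/2 = 28 Hz, folds to fs − 48 Hz = 8 Hz.
152 Hz and 184 Hz both map to 16 Hz.

16 Hz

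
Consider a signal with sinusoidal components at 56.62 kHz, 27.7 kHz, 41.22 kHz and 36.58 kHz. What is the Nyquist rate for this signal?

113.24 kHz

Highest-frequency component: 56.62 kHz.
Nyquist rate = 2 × 56.62 kHz = 113.24 kHz.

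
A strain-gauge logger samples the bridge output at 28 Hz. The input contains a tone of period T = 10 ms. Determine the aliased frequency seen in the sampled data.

T = 10 ms → f = 1/T = 100 Hz.
100 Hz mod fs = 16 Hz.
16 Hz > fs/2 = 14 Hz, folds to fs − 16 Hz = 12 Hz.

12 Hz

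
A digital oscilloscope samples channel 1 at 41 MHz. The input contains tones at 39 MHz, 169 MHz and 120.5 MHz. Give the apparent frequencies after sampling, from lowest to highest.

2 MHz, 2.5 MHz, 5 MHz

fs/2 = 20.5 MHz.
39 MHz > fs/2 = 20.5 MHz, folds to fs − 39 MHz = 2 MHz.
169 MHz mod fs = 5 MHz.
5 MHz ≤ fs/2 = 20.5 MHz, appears at 5 MHz.
120.5 MHz mod fs = 38.5 MHz.
38.5 MHz > fs/2 = 20.5 MHz, folds to fs − 38.5 MHz = 2.5 MHz.
Distinct values: {2 MHz, 2.5 MHz, 5 MHz}.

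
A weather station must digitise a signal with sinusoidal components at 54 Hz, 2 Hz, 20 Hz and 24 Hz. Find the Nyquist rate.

Highest-frequency component: 54 Hz.
Nyquist rate = 2 × 54 Hz = 108 Hz.

108 Hz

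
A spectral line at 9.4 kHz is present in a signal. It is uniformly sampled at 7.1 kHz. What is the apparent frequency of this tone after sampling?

9.4 kHz mod fs = 2.3 kHz.
2.3 kHz ≤ fs/2 = 3.55 kHz, appears at 2.3 kHz.

2.3 kHz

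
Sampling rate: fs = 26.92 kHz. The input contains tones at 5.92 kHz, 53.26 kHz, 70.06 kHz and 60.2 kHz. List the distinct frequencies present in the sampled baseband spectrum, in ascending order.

fs/2 = 13.46 kHz.
5.92 kHz ≤ fs/2 = 13.46 kHz, passes unchanged.
53.26 kHz mod fs = 26.34 kHz.
26.34 kHz > fs/2 = 13.46 kHz, folds to fs − 26.34 kHz = 0.58 kHz.
70.06 kHz mod fs = 16.22 kHz.
16.22 kHz > fs/2 = 13.46 kHz, folds to fs − 16.22 kHz = 10.7 kHz.
60.2 kHz mod fs = 6.36 kHz.
6.36 kHz ≤ fs/2 = 13.46 kHz, appears at 6.36 kHz.
Distinct values: {0.58 kHz, 5.92 kHz, 6.36 kHz, 10.7 kHz}.

0.58 kHz, 5.92 kHz, 6.36 kHz, 10.7 kHz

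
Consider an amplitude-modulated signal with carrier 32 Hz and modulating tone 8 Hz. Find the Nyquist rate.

80 Hz

AM sidebands sit at fc ± fm = 24 Hz and 40 Hz.
Highest-frequency component: 40 Hz.
Nyquist rate = 2 × 40 Hz = 80 Hz.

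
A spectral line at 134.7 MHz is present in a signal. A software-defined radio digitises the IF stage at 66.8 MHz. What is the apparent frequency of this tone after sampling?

134.7 MHz mod fs = 1.1 MHz.
1.1 MHz ≤ fs/2 = 33.4 MHz, appears at 1.1 MHz.

1.1 MHz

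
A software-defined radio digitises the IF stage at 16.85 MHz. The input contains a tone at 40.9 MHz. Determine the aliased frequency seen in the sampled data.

40.9 MHz mod fs = 7.2 MHz.
7.2 MHz ≤ fs/2 = 8.425 MHz, appears at 7.2 MHz.

7.2 MHz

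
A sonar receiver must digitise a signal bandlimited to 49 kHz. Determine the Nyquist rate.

Nyquist rate = 2 × 49 kHz = 98 kHz.

98 kHz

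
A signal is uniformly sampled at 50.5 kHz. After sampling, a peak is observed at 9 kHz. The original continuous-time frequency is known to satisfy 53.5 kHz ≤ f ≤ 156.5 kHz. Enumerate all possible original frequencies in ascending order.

Frequencies that alias to 9 kHz are k·fs ± 9 kHz for integer k ≥ 0.
k=0: 9 kHz.
k=1: 41.5 kHz, 59.5 kHz.
k=2: 92 kHz, 110 kHz.
k=3: 142.5 kHz, 160.5 kHz.
k=4: 193 kHz, 211 kHz.
Within [53.5 kHz, 156.5 kHz]: 59.5 kHz, 92 kHz, 110 kHz, 142.5 kHz.

59.5 kHz, 92 kHz, 110 kHz, 142.5 kHz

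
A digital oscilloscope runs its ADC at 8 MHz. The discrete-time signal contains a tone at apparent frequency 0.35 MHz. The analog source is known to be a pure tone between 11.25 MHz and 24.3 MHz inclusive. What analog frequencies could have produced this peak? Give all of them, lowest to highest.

Frequencies that alias to 0.35 MHz are k·fs ± 0.35 MHz for integer k ≥ 0.
k=0: 0.35 MHz.
k=1: 7.65 MHz, 8.35 MHz.
k=2: 15.65 MHz, 16.35 MHz.
k=3: 23.65 MHz, 24.35 MHz.
k=4: 31.65 MHz, 32.35 MHz.
Within [11.25 MHz, 24.3 MHz]: 15.65 MHz, 16.35 MHz, 23.65 MHz.

15.65 MHz, 16.35 MHz, 23.65 MHz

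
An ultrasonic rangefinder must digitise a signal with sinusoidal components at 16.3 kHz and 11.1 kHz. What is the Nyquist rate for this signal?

32.6 kHz

Highest-frequency component: 16.3 kHz.
Nyquist rate = 2 × 16.3 kHz = 32.6 kHz.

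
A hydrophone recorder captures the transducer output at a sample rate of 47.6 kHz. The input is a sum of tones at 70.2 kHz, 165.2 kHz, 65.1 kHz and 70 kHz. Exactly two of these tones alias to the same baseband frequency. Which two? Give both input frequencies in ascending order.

70 kHz, 165.2 kHz

fs/2 = 23.8 kHz.
70.2 kHz mod fs = 22.6 kHz.
22.6 kHz ≤ fs/2 = 23.8 kHz, appears at 22.6 kHz.
165.2 kHz mod fs = 22.4 kHz.
22.4 kHz ≤ fs/2 = 23.8 kHz, appears at 22.4 kHz.
65.1 kHz mod fs = 17.5 kHz.
17.5 kHz ≤ fs/2 = 23.8 kHz, appears at 17.5 kHz.
70 kHz mod fs = 22.4 kHz.
22.4 kHz ≤ fs/2 = 23.8 kHz, appears at 22.4 kHz.
70 kHz and 165.2 kHz both map to 22.4 kHz.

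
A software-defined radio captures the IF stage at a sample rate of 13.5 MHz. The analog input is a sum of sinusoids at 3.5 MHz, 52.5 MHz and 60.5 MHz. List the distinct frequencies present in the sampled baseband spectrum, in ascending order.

1.5 MHz, 3.5 MHz, 6.5 MHz

fs/2 = 6.75 MHz.
3.5 MHz ≤ fs/2 = 6.75 MHz, passes unchanged.
52.5 MHz mod fs = 12 MHz.
12 MHz > fs/2 = 6.75 MHz, folds to fs − 12 MHz = 1.5 MHz.
60.5 MHz mod fs = 6.5 MHz.
6.5 MHz ≤ fs/2 = 6.75 MHz, appears at 6.5 MHz.
Distinct values: {1.5 MHz, 3.5 MHz, 6.5 MHz}.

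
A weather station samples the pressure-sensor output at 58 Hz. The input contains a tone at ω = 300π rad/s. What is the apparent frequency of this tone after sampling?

24 Hz

ω = 300π rad/s → f = ω/(2π) = 150 Hz.
150 Hz mod fs = 34 Hz.
34 Hz > fs/2 = 29 Hz, folds to fs − 34 Hz = 24 Hz.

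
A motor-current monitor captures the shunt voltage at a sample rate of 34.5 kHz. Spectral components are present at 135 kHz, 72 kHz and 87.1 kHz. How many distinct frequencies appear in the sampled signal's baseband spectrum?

2

fs/2 = 17.25 kHz.
135 kHz mod fs = 31.5 kHz.
31.5 kHz > fs/2 = 17.25 kHz, folds to fs − 31.5 kHz = 3 kHz.
72 kHz mod fs = 3 kHz.
3 kHz ≤ fs/2 = 17.25 kHz, appears at 3 kHz.
87.1 kHz mod fs = 18.1 kHz.
18.1 kHz > fs/2 = 17.25 kHz, folds to fs − 18.1 kHz = 16.4 kHz.
Distinct values: {3 kHz, 16.4 kHz} → 2.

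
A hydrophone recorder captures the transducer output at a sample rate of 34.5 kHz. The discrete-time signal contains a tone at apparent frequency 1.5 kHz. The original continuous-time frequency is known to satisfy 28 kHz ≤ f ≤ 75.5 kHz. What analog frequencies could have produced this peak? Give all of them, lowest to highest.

Frequencies that alias to 1.5 kHz are k·fs ± 1.5 kHz for integer k ≥ 0.
k=0: 1.5 kHz.
k=1: 33 kHz, 36 kHz.
k=2: 67.5 kHz, 70.5 kHz.
k=3: 102 kHz, 105 kHz.
Within [28 kHz, 75.5 kHz]: 33 kHz, 36 kHz, 67.5 kHz, 70.5 kHz.

33 kHz, 36 kHz, 67.5 kHz, 70.5 kHz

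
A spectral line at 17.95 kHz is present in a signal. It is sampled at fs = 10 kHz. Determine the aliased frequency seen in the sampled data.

17.95 kHz mod fs = 7.95 kHz.
7.95 kHz > fs/2 = 5 kHz, folds to fs − 7.95 kHz = 2.05 kHz.

2.05 kHz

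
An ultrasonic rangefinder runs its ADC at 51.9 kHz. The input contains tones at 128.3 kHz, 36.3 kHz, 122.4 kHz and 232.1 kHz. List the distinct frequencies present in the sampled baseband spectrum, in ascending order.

fs/2 = 25.95 kHz.
128.3 kHz mod fs = 24.5 kHz.
24.5 kHz ≤ fs/2 = 25.95 kHz, appears at 24.5 kHz.
36.3 kHz > fs/2 = 25.95 kHz, folds to fs − 36.3 kHz = 15.6 kHz.
122.4 kHz mod fs = 18.6 kHz.
18.6 kHz ≤ fs/2 = 25.95 kHz, appears at 18.6 kHz.
232.1 kHz mod fs = 24.5 kHz.
24.5 kHz ≤ fs/2 = 25.95 kHz, appears at 24.5 kHz.
Distinct values: {15.6 kHz, 18.6 kHz, 24.5 kHz}.

15.6 kHz, 18.6 kHz, 24.5 kHz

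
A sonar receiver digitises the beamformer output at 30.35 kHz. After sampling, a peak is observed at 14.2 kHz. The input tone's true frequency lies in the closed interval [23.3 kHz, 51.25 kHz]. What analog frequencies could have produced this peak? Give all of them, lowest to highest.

44.55 kHz, 46.5 kHz

Frequencies that alias to 14.2 kHz are k·fs ± 14.2 kHz for integer k ≥ 0.
k=0: 14.2 kHz.
k=1: 16.15 kHz, 44.55 kHz.
k=2: 46.5 kHz, 74.9 kHz.
k=3: 76.85 kHz, 105.25 kHz.
Within [23.3 kHz, 51.25 kHz]: 44.55 kHz, 46.5 kHz.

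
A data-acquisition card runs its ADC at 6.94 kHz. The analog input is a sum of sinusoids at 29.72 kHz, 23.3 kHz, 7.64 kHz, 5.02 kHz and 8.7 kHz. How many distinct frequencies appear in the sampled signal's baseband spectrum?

fs/2 = 3.47 kHz.
29.72 kHz mod fs = 1.96 kHz.
1.96 kHz ≤ fs/2 = 3.47 kHz, appears at 1.96 kHz.
23.3 kHz mod fs = 2.48 kHz.
2.48 kHz ≤ fs/2 = 3.47 kHz, appears at 2.48 kHz.
7.64 kHz mod fs = 0.7 kHz.
0.7 kHz ≤ fs/2 = 3.47 kHz, appears at 0.7 kHz.
5.02 kHz > fs/2 = 3.47 kHz, folds to fs − 5.02 kHz = 1.92 kHz.
8.7 kHz mod fs = 1.76 kHz.
1.76 kHz ≤ fs/2 = 3.47 kHz, appears at 1.76 kHz.
Distinct values: {0.7 kHz, 1.76 kHz, 1.92 kHz, 1.96 kHz, 2.48 kHz} → 5.

5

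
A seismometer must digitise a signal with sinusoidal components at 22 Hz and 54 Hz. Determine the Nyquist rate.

Highest-frequency component: 54 Hz.
Nyquist rate = 2 × 54 Hz = 108 Hz.

108 Hz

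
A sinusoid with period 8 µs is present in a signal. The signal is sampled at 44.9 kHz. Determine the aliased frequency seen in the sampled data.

T = 8 µs → f = 1/T = 125 kHz.
125 kHz mod fs = 35.2 kHz.
35.2 kHz > fs/2 = 22.45 kHz, folds to fs − 35.2 kHz = 9.7 kHz.

9.7 kHz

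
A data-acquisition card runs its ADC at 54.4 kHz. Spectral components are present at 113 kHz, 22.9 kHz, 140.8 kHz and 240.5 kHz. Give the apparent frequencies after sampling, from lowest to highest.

4.2 kHz, 22.4 kHz, 22.9 kHz

fs/2 = 27.2 kHz.
113 kHz mod fs = 4.2 kHz.
4.2 kHz ≤ fs/2 = 27.2 kHz, appears at 4.2 kHz.
22.9 kHz ≤ fs/2 = 27.2 kHz, passes unchanged.
140.8 kHz mod fs = 32 kHz.
32 kHz > fs/2 = 27.2 kHz, folds to fs − 32 kHz = 22.4 kHz.
240.5 kHz mod fs = 22.9 kHz.
22.9 kHz ≤ fs/2 = 27.2 kHz, appears at 22.9 kHz.
Distinct values: {4.2 kHz, 22.4 kHz, 22.9 kHz}.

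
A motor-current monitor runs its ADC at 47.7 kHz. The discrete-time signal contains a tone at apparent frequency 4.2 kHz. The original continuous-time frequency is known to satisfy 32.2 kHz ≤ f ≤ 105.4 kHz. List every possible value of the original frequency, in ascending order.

43.5 kHz, 51.9 kHz, 91.2 kHz, 99.6 kHz

Frequencies that alias to 4.2 kHz are k·fs ± 4.2 kHz for integer k ≥ 0.
k=0: 4.2 kHz.
k=1: 43.5 kHz, 51.9 kHz.
k=2: 91.2 kHz, 99.6 kHz.
k=3: 138.9 kHz, 147.3 kHz.
Within [32.2 kHz, 105.4 kHz]: 43.5 kHz, 51.9 kHz, 91.2 kHz, 99.6 kHz.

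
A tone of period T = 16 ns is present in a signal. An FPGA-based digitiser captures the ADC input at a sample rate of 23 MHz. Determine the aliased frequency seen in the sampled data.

T = 16 ns → f = 1/T = 62.5 MHz.
62.5 MHz mod fs = 16.5 MHz.
16.5 MHz > fs/2 = 11.5 MHz, folds to fs − 16.5 MHz = 6.5 MHz.

6.5 MHz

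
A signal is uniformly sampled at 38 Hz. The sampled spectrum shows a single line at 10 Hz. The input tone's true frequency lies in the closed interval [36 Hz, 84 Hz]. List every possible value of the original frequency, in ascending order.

48 Hz, 66 Hz

Frequencies that alias to 10 Hz are k·fs ± 10 Hz for integer k ≥ 0.
k=0: 10 Hz.
k=1: 28 Hz, 48 Hz.
k=2: 66 Hz, 86 Hz.
k=3: 104 Hz, 124 Hz.
Within [36 Hz, 84 Hz]: 48 Hz, 66 Hz.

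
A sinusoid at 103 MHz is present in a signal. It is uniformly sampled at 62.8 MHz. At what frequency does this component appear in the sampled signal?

22.6 MHz

103 MHz mod fs = 40.2 MHz.
40.2 MHz > fs/2 = 31.4 MHz, folds to fs − 40.2 MHz = 22.6 MHz.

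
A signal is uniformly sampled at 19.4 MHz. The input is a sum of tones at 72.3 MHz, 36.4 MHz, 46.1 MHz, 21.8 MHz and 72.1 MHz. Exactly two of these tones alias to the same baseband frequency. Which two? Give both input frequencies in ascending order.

21.8 MHz, 36.4 MHz

fs/2 = 9.7 MHz.
72.3 MHz mod fs = 14.1 MHz.
14.1 MHz > fs/2 = 9.7 MHz, folds to fs − 14.1 MHz = 5.3 MHz.
36.4 MHz mod fs = 17 MHz.
17 MHz > fs/2 = 9.7 MHz, folds to fs − 17 MHz = 2.4 MHz.
46.1 MHz mod fs = 7.3 MHz.
7.3 MHz ≤ fs/2 = 9.7 MHz, appears at 7.3 MHz.
21.8 MHz mod fs = 2.4 MHz.
2.4 MHz ≤ fs/2 = 9.7 MHz, appears at 2.4 MHz.
72.1 MHz mod fs = 13.9 MHz.
13.9 MHz > fs/2 = 9.7 MHz, folds to fs − 13.9 MHz = 5.5 MHz.
21.8 MHz and 36.4 MHz both map to 2.4 MHz.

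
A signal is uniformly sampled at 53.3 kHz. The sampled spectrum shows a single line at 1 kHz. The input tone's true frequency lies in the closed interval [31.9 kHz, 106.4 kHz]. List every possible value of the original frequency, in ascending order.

Frequencies that alias to 1 kHz are k·fs ± 1 kHz for integer k ≥ 0.
k=0: 1 kHz.
k=1: 52.3 kHz, 54.3 kHz.
k=2: 105.6 kHz, 107.6 kHz.
k=3: 158.9 kHz, 160.9 kHz.
Within [31.9 kHz, 106.4 kHz]: 52.3 kHz, 54.3 kHz, 105.6 kHz.

52.3 kHz, 54.3 kHz, 105.6 kHz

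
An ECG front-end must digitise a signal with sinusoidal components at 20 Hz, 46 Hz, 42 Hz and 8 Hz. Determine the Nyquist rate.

Highest-frequency component: 46 Hz.
Nyquist rate = 2 × 46 Hz = 92 Hz.

92 Hz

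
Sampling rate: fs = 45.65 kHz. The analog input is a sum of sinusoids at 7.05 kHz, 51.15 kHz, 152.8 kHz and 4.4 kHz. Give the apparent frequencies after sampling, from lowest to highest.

fs/2 = 22.825 kHz.
7.05 kHz ≤ fs/2 = 22.825 kHz, passes unchanged.
51.15 kHz mod fs = 5.5 kHz.
5.5 kHz ≤ fs/2 = 22.825 kHz, appears at 5.5 kHz.
152.8 kHz mod fs = 15.85 kHz.
15.85 kHz ≤ fs/2 = 22.825 kHz, appears at 15.85 kHz.
4.4 kHz ≤ fs/2 = 22.825 kHz, passes unchanged.
Distinct values: {4.4 kHz, 5.5 kHz, 7.05 kHz, 15.85 kHz}.

4.4 kHz, 5.5 kHz, 7.05 kHz, 15.85 kHz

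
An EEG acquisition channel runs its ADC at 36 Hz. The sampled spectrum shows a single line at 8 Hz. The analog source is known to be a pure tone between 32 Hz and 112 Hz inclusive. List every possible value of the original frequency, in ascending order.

Frequencies that alias to 8 Hz are k·fs ± 8 Hz for integer k ≥ 0.
k=0: 8 Hz.
k=1: 28 Hz, 44 Hz.
k=2: 64 Hz, 80 Hz.
k=3: 100 Hz, 116 Hz.
k=4: 136 Hz, 152 Hz.
Within [32 Hz, 112 Hz]: 44 Hz, 64 Hz, 80 Hz, 100 Hz.

44 Hz, 64 Hz, 80 Hz, 100 Hz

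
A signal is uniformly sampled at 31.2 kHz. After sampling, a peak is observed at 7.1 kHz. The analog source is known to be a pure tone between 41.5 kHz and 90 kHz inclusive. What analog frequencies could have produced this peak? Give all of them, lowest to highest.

55.3 kHz, 69.5 kHz, 86.5 kHz

Frequencies that alias to 7.1 kHz are k·fs ± 7.1 kHz for integer k ≥ 0.
k=0: 7.1 kHz.
k=1: 24.1 kHz, 38.3 kHz.
k=2: 55.3 kHz, 69.5 kHz.
k=3: 86.5 kHz, 100.7 kHz.
k=4: 117.7 kHz, 131.9 kHz.
Within [41.5 kHz, 90 kHz]: 55.3 kHz, 69.5 kHz, 86.5 kHz.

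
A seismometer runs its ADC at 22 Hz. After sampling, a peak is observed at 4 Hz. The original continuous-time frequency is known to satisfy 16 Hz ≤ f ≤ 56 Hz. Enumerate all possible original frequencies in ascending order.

18 Hz, 26 Hz, 40 Hz, 48 Hz

Frequencies that alias to 4 Hz are k·fs ± 4 Hz for integer k ≥ 0.
k=0: 4 Hz.
k=1: 18 Hz, 26 Hz.
k=2: 40 Hz, 48 Hz.
k=3: 62 Hz, 70 Hz.
Within [16 Hz, 56 Hz]: 18 Hz, 26 Hz, 40 Hz, 48 Hz.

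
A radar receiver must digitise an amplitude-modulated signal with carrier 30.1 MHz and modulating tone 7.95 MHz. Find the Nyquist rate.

AM sidebands sit at fc ± fm = 22.15 MHz and 38.05 MHz.
Highest-frequency component: 38.05 MHz.
Nyquist rate = 2 × 38.05 MHz = 76.1 MHz.

76.1 MHz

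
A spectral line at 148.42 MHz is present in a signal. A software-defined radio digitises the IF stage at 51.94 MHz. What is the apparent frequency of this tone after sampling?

148.42 MHz mod fs = 44.54 MHz.
44.54 MHz > fs/2 = 25.97 MHz, folds to fs − 44.54 MHz = 7.4 MHz.

7.4 MHz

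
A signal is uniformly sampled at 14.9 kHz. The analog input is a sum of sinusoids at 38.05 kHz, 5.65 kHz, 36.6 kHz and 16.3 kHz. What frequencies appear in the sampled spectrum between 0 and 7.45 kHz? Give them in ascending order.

1.4 kHz, 5.65 kHz, 6.65 kHz, 6.8 kHz

fs/2 = 7.45 kHz.
38.05 kHz mod fs = 8.25 kHz.
8.25 kHz > fs/2 = 7.45 kHz, folds to fs − 8.25 kHz = 6.65 kHz.
5.65 kHz ≤ fs/2 = 7.45 kHz, passes unchanged.
36.6 kHz mod fs = 6.8 kHz.
6.8 kHz ≤ fs/2 = 7.45 kHz, appears at 6.8 kHz.
16.3 kHz mod fs = 1.4 kHz.
1.4 kHz ≤ fs/2 = 7.45 kHz, appears at 1.4 kHz.
Distinct values: {1.4 kHz, 5.65 kHz, 6.65 kHz, 6.8 kHz}.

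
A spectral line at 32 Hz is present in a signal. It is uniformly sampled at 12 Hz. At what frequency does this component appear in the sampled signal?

4 Hz

32 Hz mod fs = 8 Hz.
8 Hz > fs/2 = 6 Hz, folds to fs − 8 Hz = 4 Hz.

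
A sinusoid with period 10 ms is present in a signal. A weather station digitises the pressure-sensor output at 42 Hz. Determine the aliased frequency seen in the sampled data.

T = 10 ms → f = 1/T = 100 Hz.
100 Hz mod fs = 16 Hz.
16 Hz ≤ fs/2 = 21 Hz, appears at 16 Hz.

16 Hz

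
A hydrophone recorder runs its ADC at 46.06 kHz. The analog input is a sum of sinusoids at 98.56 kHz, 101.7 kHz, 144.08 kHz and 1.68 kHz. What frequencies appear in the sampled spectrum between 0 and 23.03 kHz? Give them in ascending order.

1.68 kHz, 5.9 kHz, 6.44 kHz, 9.58 kHz

fs/2 = 23.03 kHz.
98.56 kHz mod fs = 6.44 kHz.
6.44 kHz ≤ fs/2 = 23.03 kHz, appears at 6.44 kHz.
101.7 kHz mod fs = 9.58 kHz.
9.58 kHz ≤ fs/2 = 23.03 kHz, appears at 9.58 kHz.
144.08 kHz mod fs = 5.9 kHz.
5.9 kHz ≤ fs/2 = 23.03 kHz, appears at 5.9 kHz.
1.68 kHz ≤ fs/2 = 23.03 kHz, passes unchanged.
Distinct values: {1.68 kHz, 5.9 kHz, 6.44 kHz, 9.58 kHz}.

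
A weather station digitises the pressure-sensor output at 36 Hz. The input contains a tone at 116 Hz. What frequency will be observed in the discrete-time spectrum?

8 Hz

116 Hz mod fs = 8 Hz.
8 Hz ≤ fs/2 = 18 Hz, appears at 8 Hz.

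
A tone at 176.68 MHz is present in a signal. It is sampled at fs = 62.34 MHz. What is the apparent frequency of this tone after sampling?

176.68 MHz mod fs = 52 MHz.
52 MHz > fs/2 = 31.17 MHz, folds to fs − 52 MHz = 10.34 MHz.

10.34 MHz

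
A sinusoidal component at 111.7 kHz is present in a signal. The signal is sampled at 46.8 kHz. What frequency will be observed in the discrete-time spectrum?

111.7 kHz mod fs = 18.1 kHz.
18.1 kHz ≤ fs/2 = 23.4 kHz, appears at 18.1 kHz.

18.1 kHz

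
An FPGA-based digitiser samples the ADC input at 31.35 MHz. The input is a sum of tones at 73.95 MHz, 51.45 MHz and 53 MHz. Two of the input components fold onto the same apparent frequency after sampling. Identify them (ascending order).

fs/2 = 15.675 MHz.
73.95 MHz mod fs = 11.25 MHz.
11.25 MHz ≤ fs/2 = 15.675 MHz, appears at 11.25 MHz.
51.45 MHz mod fs = 20.1 MHz.
20.1 MHz > fs/2 = 15.675 MHz, folds to fs − 20.1 MHz = 11.25 MHz.
53 MHz mod fs = 21.65 MHz.
21.65 MHz > fs/2 = 15.675 MHz, folds to fs − 21.65 MHz = 9.7 MHz.
51.45 MHz and 73.95 MHz both map to 11.25 MHz.

51.45 MHz, 73.95 MHz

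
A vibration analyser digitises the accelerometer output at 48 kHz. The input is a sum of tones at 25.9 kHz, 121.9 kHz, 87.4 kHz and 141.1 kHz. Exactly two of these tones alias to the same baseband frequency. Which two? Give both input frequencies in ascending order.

25.9 kHz, 121.9 kHz

fs/2 = 24 kHz.
25.9 kHz > fs/2 = 24 kHz, folds to fs − 25.9 kHz = 22.1 kHz.
121.9 kHz mod fs = 25.9 kHz.
25.9 kHz > fs/2 = 24 kHz, folds to fs − 25.9 kHz = 22.1 kHz.
87.4 kHz mod fs = 39.4 kHz.
39.4 kHz > fs/2 = 24 kHz, folds to fs − 39.4 kHz = 8.6 kHz.
141.1 kHz mod fs = 45.1 kHz.
45.1 kHz > fs/2 = 24 kHz, folds to fs − 45.1 kHz = 2.9 kHz.
25.9 kHz and 121.9 kHz both map to 22.1 kHz.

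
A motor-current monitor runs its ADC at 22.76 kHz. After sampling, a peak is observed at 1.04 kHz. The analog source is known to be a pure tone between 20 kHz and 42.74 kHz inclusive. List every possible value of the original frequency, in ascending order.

Frequencies that alias to 1.04 kHz are k·fs ± 1.04 kHz for integer k ≥ 0.
k=0: 1.04 kHz.
k=1: 21.72 kHz, 23.8 kHz.
k=2: 44.48 kHz, 46.56 kHz.
Within [20 kHz, 42.74 kHz]: 21.72 kHz, 23.8 kHz.

21.72 kHz, 23.8 kHz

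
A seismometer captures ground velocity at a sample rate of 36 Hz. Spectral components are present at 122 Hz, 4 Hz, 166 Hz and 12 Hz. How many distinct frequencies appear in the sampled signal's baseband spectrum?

3

fs/2 = 18 Hz.
122 Hz mod fs = 14 Hz.
14 Hz ≤ fs/2 = 18 Hz, appears at 14 Hz.
4 Hz ≤ fs/2 = 18 Hz, passes unchanged.
166 Hz mod fs = 22 Hz.
22 Hz > fs/2 = 18 Hz, folds to fs − 22 Hz = 14 Hz.
12 Hz ≤ fs/2 = 18 Hz, passes unchanged.
Distinct values: {4 Hz, 12 Hz, 14 Hz} → 3.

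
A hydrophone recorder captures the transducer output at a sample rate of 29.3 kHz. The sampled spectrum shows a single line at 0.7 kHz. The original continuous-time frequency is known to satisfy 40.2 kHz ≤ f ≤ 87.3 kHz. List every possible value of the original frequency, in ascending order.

57.9 kHz, 59.3 kHz, 87.2 kHz

Frequencies that alias to 0.7 kHz are k·fs ± 0.7 kHz for integer k ≥ 0.
k=0: 0.7 kHz.
k=1: 28.6 kHz, 30 kHz.
k=2: 57.9 kHz, 59.3 kHz.
k=3: 87.2 kHz, 88.6 kHz.
k=4: 116.5 kHz, 117.9 kHz.
Within [40.2 kHz, 87.3 kHz]: 57.9 kHz, 59.3 kHz, 87.2 kHz.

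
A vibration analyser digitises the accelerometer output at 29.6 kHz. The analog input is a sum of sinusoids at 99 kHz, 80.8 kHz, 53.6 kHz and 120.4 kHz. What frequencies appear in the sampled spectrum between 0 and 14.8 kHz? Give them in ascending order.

fs/2 = 14.8 kHz.
99 kHz mod fs = 10.2 kHz.
10.2 kHz ≤ fs/2 = 14.8 kHz, appears at 10.2 kHz.
80.8 kHz mod fs = 21.6 kHz.
21.6 kHz > fs/2 = 14.8 kHz, folds to fs − 21.6 kHz = 8 kHz.
53.6 kHz mod fs = 24 kHz.
24 kHz > fs/2 = 14.8 kHz, folds to fs − 24 kHz = 5.6 kHz.
120.4 kHz mod fs = 2 kHz.
2 kHz ≤ fs/2 = 14.8 kHz, appears at 2 kHz.
Distinct values: {2 kHz, 5.6 kHz, 8 kHz, 10.2 kHz}.

2 kHz, 5.6 kHz, 8 kHz, 10.2 kHz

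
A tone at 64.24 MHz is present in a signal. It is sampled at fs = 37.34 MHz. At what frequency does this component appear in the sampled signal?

64.24 MHz mod fs = 26.9 MHz.
26.9 MHz > fs/2 = 18.67 MHz, folds to fs − 26.9 MHz = 10.44 MHz.

10.44 MHz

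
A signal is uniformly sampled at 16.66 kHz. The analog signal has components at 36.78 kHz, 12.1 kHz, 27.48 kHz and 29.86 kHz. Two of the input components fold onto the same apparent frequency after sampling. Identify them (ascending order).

29.86 kHz, 36.78 kHz

fs/2 = 8.33 kHz.
36.78 kHz mod fs = 3.46 kHz.
3.46 kHz ≤ fs/2 = 8.33 kHz, appears at 3.46 kHz.
12.1 kHz > fs/2 = 8.33 kHz, folds to fs − 12.1 kHz = 4.56 kHz.
27.48 kHz mod fs = 10.82 kHz.
10.82 kHz > fs/2 = 8.33 kHz, folds to fs − 10.82 kHz = 5.84 kHz.
29.86 kHz mod fs = 13.2 kHz.
13.2 kHz > fs/2 = 8.33 kHz, folds to fs − 13.2 kHz = 3.46 kHz.
29.86 kHz and 36.78 kHz both map to 3.46 kHz.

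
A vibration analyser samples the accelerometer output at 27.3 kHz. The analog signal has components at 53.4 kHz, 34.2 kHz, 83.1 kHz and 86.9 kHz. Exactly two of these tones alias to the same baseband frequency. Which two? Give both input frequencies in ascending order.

fs/2 = 13.65 kHz.
53.4 kHz mod fs = 26.1 kHz.
26.1 kHz > fs/2 = 13.65 kHz, folds to fs − 26.1 kHz = 1.2 kHz.
34.2 kHz mod fs = 6.9 kHz.
6.9 kHz ≤ fs/2 = 13.65 kHz, appears at 6.9 kHz.
83.1 kHz mod fs = 1.2 kHz.
1.2 kHz ≤ fs/2 = 13.65 kHz, appears at 1.2 kHz.
86.9 kHz mod fs = 5 kHz.
5 kHz ≤ fs/2 = 13.65 kHz, appears at 5 kHz.
53.4 kHz and 83.1 kHz both map to 1.2 kHz.

53.4 kHz, 83.1 kHz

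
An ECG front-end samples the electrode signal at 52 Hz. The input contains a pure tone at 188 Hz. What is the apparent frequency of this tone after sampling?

188 Hz mod fs = 32 Hz.
32 Hz > fs/2 = 26 Hz, folds to fs − 32 Hz = 20 Hz.

20 Hz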